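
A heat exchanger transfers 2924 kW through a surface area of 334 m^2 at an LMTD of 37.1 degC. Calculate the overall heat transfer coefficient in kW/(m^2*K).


From Q = U*A*LMTD, U = Q / (A * LMTD)
U = 2924 / (334 * 37.1) = 2924 / 12391.4 = 0.2360

0.2360 kW/(m^2*K)


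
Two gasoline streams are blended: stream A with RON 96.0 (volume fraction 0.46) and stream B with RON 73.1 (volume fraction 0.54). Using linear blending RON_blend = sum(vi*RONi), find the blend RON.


Linear blending: RON_blend = sum(vi * RONi)
Contribution 1: 0.46 * 96.0 = 44.16
Contribution 2: 0.54 * 73.1 = 39.474
RON_blend = 44.16 + 39.474 = 83.634

83.634


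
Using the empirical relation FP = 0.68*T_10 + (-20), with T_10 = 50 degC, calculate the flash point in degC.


FP = 0.68 * 50 + (-20) = 14

14 degC


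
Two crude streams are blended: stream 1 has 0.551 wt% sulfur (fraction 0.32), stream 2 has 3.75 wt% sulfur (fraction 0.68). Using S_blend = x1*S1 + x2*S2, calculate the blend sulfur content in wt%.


Linear sulfur blending: S_blend = x1*S1 + x2*S2
Contribution 1: 0.32 * 0.551 = 0.17632 wt%
Contribution 2: 0.68 * 3.75 = 2.55 wt%
S_blend = 0.17632 + 2.55 = 2.72632

2.72632 wt%


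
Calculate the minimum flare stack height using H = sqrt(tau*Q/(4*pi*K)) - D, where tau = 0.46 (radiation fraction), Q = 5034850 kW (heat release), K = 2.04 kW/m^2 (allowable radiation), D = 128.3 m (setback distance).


tau*Q/(4*pi*K) = 0.46 * 5034850 / (4 * pi * 2.04) = 90345
sqrt(90345) = 300.574
H = 300.574 - 128.3 = 172.3

172.3 m


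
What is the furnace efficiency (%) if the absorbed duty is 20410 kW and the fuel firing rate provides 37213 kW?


Furnace efficiency = Q_absorbed / Q_fuel * 100
= 20410 / 37213 * 100 = 54.85

54.85 %


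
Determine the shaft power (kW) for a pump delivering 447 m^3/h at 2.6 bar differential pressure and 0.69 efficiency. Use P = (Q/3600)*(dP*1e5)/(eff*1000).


Q = 447 / 3600 = 0.124167 m^3/s
P = 0.124167 * (2.6 * 1e5) / 0.69 / 1000 = 46.79

46.79 kW


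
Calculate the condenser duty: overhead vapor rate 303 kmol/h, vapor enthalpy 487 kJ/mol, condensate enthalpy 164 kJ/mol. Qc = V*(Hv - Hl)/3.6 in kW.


Qc = 303 * (487 - 164) / 3.6 = 303 * 323 / 3.6 = 27190

27190 kW


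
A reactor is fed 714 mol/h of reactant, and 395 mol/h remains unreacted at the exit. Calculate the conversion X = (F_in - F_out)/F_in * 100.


X = (F_in - F_out) / F_in * 100
Moles reacted = 714 - 395 = 319
X = 319 / 714 * 100
= 0.4468 * 100
= 44.68 %

44.68 %


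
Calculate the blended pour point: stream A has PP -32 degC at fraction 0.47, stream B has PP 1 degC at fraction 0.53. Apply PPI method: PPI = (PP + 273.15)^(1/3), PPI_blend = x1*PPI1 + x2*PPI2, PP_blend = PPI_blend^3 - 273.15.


PPI_1 = (-32 + 273.15)^(1/3) = 6.224375
PPI_2 = (1 + 273.15)^(1/3) = 6.49625
PPI_blend = 0.47 * 6.224375 + 0.53 * 6.49625 = 6.368469
PP_blend = 6.368469^3 - 273.15 = 258.2885 - 273.15 = -14.86

-14.86 degC


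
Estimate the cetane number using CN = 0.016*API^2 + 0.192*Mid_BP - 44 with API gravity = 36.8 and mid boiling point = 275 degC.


CN = 0.016 * 36.8^2 + 0.192 * 275 - 44
CN = 21.66784 + 52.8 - 44 = 30.46784

30.46784


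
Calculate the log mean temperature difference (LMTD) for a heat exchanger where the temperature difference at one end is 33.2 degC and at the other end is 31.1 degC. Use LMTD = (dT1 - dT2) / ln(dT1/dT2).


LMTD = (dT1 - dT2) / ln(dT1/dT2)
= (33.2 - 31.1) / ln(33.2 / 31.1) = 2.1 / 0.0653421 = 32.14

32.14 degC


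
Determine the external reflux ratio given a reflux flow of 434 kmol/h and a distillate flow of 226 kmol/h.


Reflux ratio definition: R = L / D (liquid returned / distillate withdrawn)
L = 434 kmol/h, D = 226 kmol/h
R = 434 / 226 = 1.920

1.920


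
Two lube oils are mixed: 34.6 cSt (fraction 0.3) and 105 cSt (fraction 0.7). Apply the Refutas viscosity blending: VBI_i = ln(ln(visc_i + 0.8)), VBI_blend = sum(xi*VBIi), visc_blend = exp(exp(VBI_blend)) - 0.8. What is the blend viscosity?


Refutas method: VBN_i = 14.534*ln(ln(visc_i + 0.8)) + 10.975, blended linearly by mass fraction; since VBN is linear in VBI_i = ln(ln(visc_i + 0.8)) and the fractions sum to 1, blend VBI directly: visc = exp(exp(VBI_blend)) - 0.8
VBI_1 = ln(ln(34.6 + 0.8)) = 1.27164
VBI_2 = ln(ln(105 + 0.8)) = 1.53935
VBI_blend = 0.3 * 1.27164 + 0.7 * 1.53935 = 1.45904
visc_blend = exp(exp(1.45904)) - 0.8 = 73.03

73.03 cSt


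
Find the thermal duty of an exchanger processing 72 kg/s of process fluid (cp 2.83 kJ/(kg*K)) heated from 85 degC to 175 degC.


Q = m_dot * cp * delta_T
delta_T = 175 - 85 = 90 K
Q = 72 * 2.83 * 90
= 203.76 * 90
= 18338.4 kW

18338.4 kW


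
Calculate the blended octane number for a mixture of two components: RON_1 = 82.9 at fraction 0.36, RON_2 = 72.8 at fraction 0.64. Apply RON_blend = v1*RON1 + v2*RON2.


Linear blending: RON_blend = sum(vi * RONi)
Contribution 1: 0.36 * 82.9 = 29.844
Contribution 2: 0.64 * 72.8 = 46.592
RON_blend = 29.844 + 46.592 = 76.436

76.436


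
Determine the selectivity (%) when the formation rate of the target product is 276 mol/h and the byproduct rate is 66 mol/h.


Selectivity = desired / (desired + undesired) * 100
Total products = 276 + 66 = 342 mol/h
S = 276 / 342 * 100
= 0.8070 * 100
= 80.70 %

80.70 %


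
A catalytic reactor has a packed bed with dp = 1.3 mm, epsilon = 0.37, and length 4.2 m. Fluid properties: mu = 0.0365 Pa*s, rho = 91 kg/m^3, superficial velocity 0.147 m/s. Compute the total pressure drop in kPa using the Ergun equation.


dp = 1.3 mm = 0.0013 m
Viscous term = 150*0.0365*0.147*(1-0.37)^2 / (0.0013^2*0.37^3) = 3731560
Inertial term = 1.75*91*0.147^2*(1-0.37) / (0.0013*0.37^3) = 32923.5
dP/L = 3731560 + 32923.5 = 3764480 Pa/m
dP = 3764480 * 4.2 / 1000 = 15810 kPa

15810 kPa


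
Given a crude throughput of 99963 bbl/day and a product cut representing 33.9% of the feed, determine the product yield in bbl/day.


Crude throughput = 99963 bbl/day
Fraction yield = 33.9%
yield = throughput * fraction / 100
yield = 99963 * 33.9 / 100 = 33887.457

33887.457 bbl/day


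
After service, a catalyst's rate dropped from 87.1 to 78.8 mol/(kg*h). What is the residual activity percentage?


Activity (%) = (rate_used / rate_fresh) * 100
rate_used = 78.8, rate_fresh = 87.1
= (78.8 / 87.1) * 100
= 0.9047 * 100 = 90.47

90.47 %


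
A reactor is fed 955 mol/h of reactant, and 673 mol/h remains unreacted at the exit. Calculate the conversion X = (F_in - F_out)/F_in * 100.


X = (F_in - F_out) / F_in * 100
Moles reacted = 955 - 673 = 282
X = 282 / 955 * 100
= 0.2953 * 100
= 29.53 %

29.53 %


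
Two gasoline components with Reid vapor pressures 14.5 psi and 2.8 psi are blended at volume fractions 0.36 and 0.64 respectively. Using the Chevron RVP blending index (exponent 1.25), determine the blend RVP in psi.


Chevron index: RVP_blend = (sum xi*RVPi^1.25)^(1/1.25)
RVP^1.25 terms: 0.36 * 14.5^1.25 + 0.64 * 2.8^1.25 = 12.5043
RVP_blend = 12.5043^(1/1.25) = 7.545

7.545 psi


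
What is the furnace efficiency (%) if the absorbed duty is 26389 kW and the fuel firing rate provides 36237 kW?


Furnace efficiency = Q_absorbed / Q_fuel * 100
= 26389 / 36237 * 100 = 72.82

72.82 %


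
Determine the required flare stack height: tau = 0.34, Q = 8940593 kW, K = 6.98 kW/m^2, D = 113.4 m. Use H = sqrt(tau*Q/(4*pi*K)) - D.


tau*Q/(4*pi*K) = 0.34 * 8940593 / (4 * pi * 6.98) = 34656.1
sqrt(34656.1) = 186.161
H = 186.161 - 113.4 = 72.76

72.76 m


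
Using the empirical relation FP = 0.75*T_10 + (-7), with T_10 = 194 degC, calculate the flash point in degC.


FP = 0.75 * 194 + (-7) = 138.5

138.5 degC


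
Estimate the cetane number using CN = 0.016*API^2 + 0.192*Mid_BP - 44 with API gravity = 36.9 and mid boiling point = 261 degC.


CN = 0.016 * 36.9^2 + 0.192 * 261 - 44
CN = 21.78576 + 50.112 - 44 = 27.89776

27.89776


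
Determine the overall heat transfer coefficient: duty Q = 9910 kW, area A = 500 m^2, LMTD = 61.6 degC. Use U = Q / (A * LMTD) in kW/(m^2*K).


From Q = U*A*LMTD, U = Q / (A * LMTD)
U = 9910 / (500 * 61.6) = 9910 / 30800 = 0.3218

0.3218 kW/(m^2*K)


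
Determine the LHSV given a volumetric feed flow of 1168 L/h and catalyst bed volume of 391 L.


LHSV = volumetric feed rate / catalyst volume
= 1168 L/h / 391 L
= 2.987 h^-1

2.987 h^-1


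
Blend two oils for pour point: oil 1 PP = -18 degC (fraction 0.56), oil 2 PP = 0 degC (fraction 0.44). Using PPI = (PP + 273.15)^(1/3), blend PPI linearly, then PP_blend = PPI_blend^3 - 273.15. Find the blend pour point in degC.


PPI_1 = (-18 + 273.15)^(1/3) = 6.342569
PPI_2 = (0 + 273.15)^(1/3) = 6.488342
PPI_blend = 0.56 * 6.342569 + 0.44 * 6.488342 = 6.406709
PP_blend = 6.406709^3 - 273.15 = 262.9693 - 273.15 = -10.18

-10.18 degC


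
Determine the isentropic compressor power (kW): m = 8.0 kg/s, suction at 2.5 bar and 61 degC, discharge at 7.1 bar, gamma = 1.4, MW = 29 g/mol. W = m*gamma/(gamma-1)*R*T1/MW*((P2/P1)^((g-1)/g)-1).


Isentropic work: W = m*(gamma/(gamma-1))*(R*T1/MW)*((P2/P1)^((gamma-1)/gamma) - 1)
T1 = 61 + 273.15 = 334.15 K
Pressure ratio = 7.1 / 2.5 = 2.84
Exponent = (1.4 - 1)/1.4 = 0.285714
(P2/P1)^exp - 1 = 2.84^0.285714 - 1 = 0.347471
W = 8.0 * 1.4 / 0.4 * 8.314 * 334.15 / 29 * 0.347471 = 932.0

932.0 kW


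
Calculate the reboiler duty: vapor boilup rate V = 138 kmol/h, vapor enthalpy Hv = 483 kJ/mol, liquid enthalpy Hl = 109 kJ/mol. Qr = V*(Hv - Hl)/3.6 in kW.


Qr = 138 * (483 - 109) / 3.6 = 138 * 374 / 3.6 = 14340

14340 kW


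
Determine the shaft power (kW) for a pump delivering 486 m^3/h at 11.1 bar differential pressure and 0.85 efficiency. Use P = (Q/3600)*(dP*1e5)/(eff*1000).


Q = 486 / 3600 = 0.135 m^3/s
P = 0.135 * (11.1 * 1e5) / 0.85 / 1000 = 176.3

176.3 kW


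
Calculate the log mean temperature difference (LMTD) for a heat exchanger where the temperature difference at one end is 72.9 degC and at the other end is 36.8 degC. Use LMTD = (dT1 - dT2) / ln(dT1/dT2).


LMTD = (dT1 - dT2) / ln(dT1/dT2)
= (72.9 - 36.8) / ln(72.9 / 36.8) = 36.1 / 0.683591 = 52.81

52.81 degC


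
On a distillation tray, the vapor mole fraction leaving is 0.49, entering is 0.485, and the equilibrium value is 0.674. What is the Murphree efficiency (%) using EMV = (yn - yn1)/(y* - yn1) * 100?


Murphree vapor efficiency: EMV = (y_n - y_(n-1)) / (y*_n - y_(n-1)) * 100
EMV = (0.49 - 0.485) / (0.674 - 0.485) * 100 = 0.005 / 0.189 * 100 = 2.646

2.646 %


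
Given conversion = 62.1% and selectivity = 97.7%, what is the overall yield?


Overall yield = conversion (%) * selectivity (%) / 100
Conversion = 62.1%, Selectivity = 97.7%
Y = 62.1 * 97.7 / 100
= 60.6717 %

60.6717 %


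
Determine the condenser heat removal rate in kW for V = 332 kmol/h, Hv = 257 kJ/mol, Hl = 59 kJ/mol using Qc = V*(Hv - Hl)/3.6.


Qc = 332 * (257 - 59) / 3.6 = 332 * 198 / 3.6 = 18260

18260 kW


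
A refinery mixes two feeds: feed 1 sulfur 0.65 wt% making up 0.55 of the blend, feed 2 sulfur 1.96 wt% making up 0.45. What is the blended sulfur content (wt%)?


Linear sulfur blending: S_blend = x1*S1 + x2*S2
Contribution 1: 0.55 * 0.65 = 0.3575 wt%
Contribution 2: 0.45 * 1.96 = 0.882 wt%
S_blend = 0.3575 + 0.882 = 1.2395

1.2395 wt%


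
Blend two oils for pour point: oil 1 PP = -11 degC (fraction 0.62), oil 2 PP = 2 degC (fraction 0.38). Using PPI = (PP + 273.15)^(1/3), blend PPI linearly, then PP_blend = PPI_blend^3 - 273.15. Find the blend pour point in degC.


PPI_1 = (-11 + 273.15)^(1/3) = 6.400049
PPI_2 = (2 + 273.15)^(1/3) = 6.504139
PPI_blend = 0.62 * 6.400049 + 0.38 * 6.504139 = 6.439603
PP_blend = 6.439603^3 - 273.15 = 267.0406 - 273.15 = -6.11

-6.11 degC


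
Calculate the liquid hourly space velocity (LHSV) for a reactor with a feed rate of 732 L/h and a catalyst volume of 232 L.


LHSV = volumetric feed rate / catalyst volume
= 732 L/h / 232 L
= 3.155 h^-1

3.155 h^-1


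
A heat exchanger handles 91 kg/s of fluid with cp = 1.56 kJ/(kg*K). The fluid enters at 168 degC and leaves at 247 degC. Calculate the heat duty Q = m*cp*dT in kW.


Q = m_dot * cp * delta_T
delta_T = 247 - 168 = 79 K
Q = 91 * 1.56 * 79
= 141.96 * 79
= 11214.84 kW

11214.84 kW


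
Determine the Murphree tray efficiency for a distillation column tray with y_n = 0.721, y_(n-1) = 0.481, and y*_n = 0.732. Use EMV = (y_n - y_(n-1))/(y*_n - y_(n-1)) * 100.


Murphree vapor efficiency: EMV = (y_n - y_(n-1)) / (y*_n - y_(n-1)) * 100
EMV = (0.721 - 0.481) / (0.732 - 0.481) * 100 = 0.24 / 0.251 * 100 = 95.62

95.62 %


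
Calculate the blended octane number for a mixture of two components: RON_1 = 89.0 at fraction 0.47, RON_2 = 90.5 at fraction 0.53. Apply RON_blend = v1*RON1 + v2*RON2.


Linear blending: RON_blend = sum(vi * RONi)
Contribution 1: 0.47 * 89.0 = 41.83
Contribution 2: 0.53 * 90.5 = 47.965
RON_blend = 41.83 + 47.965 = 89.795

89.795


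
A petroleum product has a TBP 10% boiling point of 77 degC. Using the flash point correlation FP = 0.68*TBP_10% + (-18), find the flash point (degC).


FP = 0.68 * 77 + (-18) = 34.36

34.36 degC


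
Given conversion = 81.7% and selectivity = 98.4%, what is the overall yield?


Overall yield = conversion (%) * selectivity (%) / 100
Conversion = 81.7%, Selectivity = 98.4%
Y = 81.7 * 98.4 / 100
= 80.3928 %

80.3928 %


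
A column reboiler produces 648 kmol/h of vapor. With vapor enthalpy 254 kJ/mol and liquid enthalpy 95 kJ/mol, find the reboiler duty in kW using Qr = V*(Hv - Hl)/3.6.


Qr = 648 * (254 - 95) / 3.6 = 648 * 159 / 3.6 = 28620

28620 kW


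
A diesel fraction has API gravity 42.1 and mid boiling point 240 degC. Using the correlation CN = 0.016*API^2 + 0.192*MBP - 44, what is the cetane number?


CN = 0.016 * 42.1^2 + 0.192 * 240 - 44
CN = 28.35856 + 46.08 - 44 = 30.43856

30.43856


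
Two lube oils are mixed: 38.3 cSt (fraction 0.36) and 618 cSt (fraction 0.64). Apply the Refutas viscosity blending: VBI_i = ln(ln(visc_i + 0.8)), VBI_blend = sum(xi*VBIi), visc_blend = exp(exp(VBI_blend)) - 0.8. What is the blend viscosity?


Refutas method: VBN_i = 14.534*ln(ln(visc_i + 0.8)) + 10.975, blended linearly by mass fraction; since VBN is linear in VBI_i = ln(ln(visc_i + 0.8)) and the fractions sum to 1, blend VBI directly: visc = exp(exp(VBI_blend)) - 0.8
VBI_1 = ln(ln(38.3 + 0.8)) = 1.29913
VBI_2 = ln(ln(618 + 0.8)) = 1.86063
VBI_blend = 0.36 * 1.29913 + 0.64 * 1.86063 = 1.65849
visc_blend = exp(exp(1.65849)) - 0.8 = 190.0

190.0 cSt


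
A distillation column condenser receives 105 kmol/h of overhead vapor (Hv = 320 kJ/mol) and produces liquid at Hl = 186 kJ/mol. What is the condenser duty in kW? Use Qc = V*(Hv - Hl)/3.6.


Qc = 105 * (320 - 186) / 3.6 = 105 * 134 / 3.6 = 3908

3908 kW


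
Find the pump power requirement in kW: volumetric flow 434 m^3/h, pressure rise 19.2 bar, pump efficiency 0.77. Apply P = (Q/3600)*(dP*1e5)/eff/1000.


Q = 434 / 3600 = 0.120556 m^3/s
P = 0.120556 * (19.2 * 1e5) / 0.77 / 1000 = 300.6

300.6 kW


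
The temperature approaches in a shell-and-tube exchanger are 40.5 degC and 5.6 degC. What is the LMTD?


LMTD = (dT1 - dT2) / ln(dT1/dT2)
= (40.5 - 5.6) / ln(40.5 / 5.6) = 34.9 / 1.97854 = 17.64

17.64 degC


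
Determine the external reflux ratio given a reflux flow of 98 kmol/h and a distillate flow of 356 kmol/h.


Reflux ratio definition: R = L / D (liquid returned / distillate withdrawn)
L = 98 kmol/h, D = 356 kmol/h
R = 98 / 356 = 0.2753

0.2753


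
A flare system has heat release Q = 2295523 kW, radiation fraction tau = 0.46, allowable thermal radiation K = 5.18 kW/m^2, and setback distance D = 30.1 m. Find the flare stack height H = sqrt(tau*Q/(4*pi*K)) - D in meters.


tau*Q/(4*pi*K) = 0.46 * 2295523 / (4 * pi * 5.18) = 16221.8
sqrt(16221.8) = 127.365
H = 127.365 - 30.1 = 97.26

97.26 m


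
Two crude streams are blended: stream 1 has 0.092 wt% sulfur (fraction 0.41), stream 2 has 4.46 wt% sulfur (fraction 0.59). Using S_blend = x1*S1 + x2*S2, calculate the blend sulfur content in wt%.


Linear sulfur blending: S_blend = x1*S1 + x2*S2
Contribution 1: 0.41 * 0.092 = 0.03772 wt%
Contribution 2: 0.59 * 4.46 = 2.6314 wt%
S_blend = 0.03772 + 2.6314 = 2.66912

2.66912 wt%


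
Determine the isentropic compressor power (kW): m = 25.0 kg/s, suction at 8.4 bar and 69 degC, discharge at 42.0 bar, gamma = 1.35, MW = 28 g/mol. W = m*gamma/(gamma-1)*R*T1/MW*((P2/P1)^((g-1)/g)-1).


Isentropic work: W = m*(gamma/(gamma-1))*(R*T1/MW)*((P2/P1)^((gamma-1)/gamma) - 1)
T1 = 69 + 273.15 = 342.15 K
Pressure ratio = 42.0 / 8.4 = 5
Exponent = (1.35 - 1)/1.35 = 0.259259
(P2/P1)^exp - 1 = 5^0.259259 - 1 = 0.517799
W = 25.0 * 1.35 / 0.35 * 8.314 * 342.15 / 28 * 0.517799 = 5073

5073 kW


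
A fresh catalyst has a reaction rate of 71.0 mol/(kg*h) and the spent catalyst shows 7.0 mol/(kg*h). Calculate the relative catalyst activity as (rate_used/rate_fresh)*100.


Activity (%) = (rate_used / rate_fresh) * 100
rate_used = 7.0, rate_fresh = 71.0
= (7.0 / 71.0) * 100
= 0.09859 * 100 = 9.859

9.859 %


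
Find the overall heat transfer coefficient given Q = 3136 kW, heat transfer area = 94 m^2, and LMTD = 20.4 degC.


From Q = U*A*LMTD, U = Q / (A * LMTD)
U = 3136 / (94 * 20.4) = 3136 / 1917.6 = 1.635

1.635 kW/(m^2*K)


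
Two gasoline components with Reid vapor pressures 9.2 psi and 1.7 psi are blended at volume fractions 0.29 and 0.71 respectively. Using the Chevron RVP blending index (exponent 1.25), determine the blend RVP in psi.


Chevron index: RVP_blend = (sum xi*RVPi^1.25)^(1/1.25)
RVP^1.25 terms: 0.29 * 9.2^1.25 + 0.71 * 1.7^1.25 = 6.0248
RVP_blend = 6.0248^(1/1.25) = 4.207

4.207 psi


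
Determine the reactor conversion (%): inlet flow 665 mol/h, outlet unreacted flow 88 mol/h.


X = (F_in - F_out) / F_in * 100
Moles reacted = 665 - 88 = 577
X = 577 / 665 * 100
= 0.8677 * 100
= 86.77 %

86.77 %


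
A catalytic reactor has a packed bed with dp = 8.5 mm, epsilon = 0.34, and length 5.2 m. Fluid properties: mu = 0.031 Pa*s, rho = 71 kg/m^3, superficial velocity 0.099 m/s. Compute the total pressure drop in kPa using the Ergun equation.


dp = 8.5 mm = 0.0085 m
Viscous term = 150*0.031*0.099*(1-0.34)^2 / (0.0085^2*0.34^3) = 70615.7
Inertial term = 1.75*71*0.099^2*(1-0.34) / (0.0085*0.34^3) = 2405.78
dP/L = 70615.7 + 2405.78 = 73021.5 Pa/m
dP = 73021.5 * 5.2 / 1000 = 379.7 kPa

379.7 kPa


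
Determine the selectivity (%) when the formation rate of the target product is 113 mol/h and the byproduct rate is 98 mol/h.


Selectivity = desired / (desired + undesired) * 100
Total products = 113 + 98 = 211 mol/h
S = 113 / 211 * 100
= 0.5355 * 100
= 53.55 %

53.55 %


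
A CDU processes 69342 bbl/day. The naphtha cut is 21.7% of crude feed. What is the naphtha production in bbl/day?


Crude throughput = 69342 bbl/day
Fraction yield = 21.7%
yield = throughput * fraction / 100
yield = 69342 * 21.7 / 100 = 15047.214

15047.214 bbl/day


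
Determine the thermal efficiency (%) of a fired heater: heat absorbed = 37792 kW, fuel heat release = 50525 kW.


Furnace efficiency = Q_absorbed / Q_fuel * 100
= 37792 / 50525 * 100 = 74.80

74.80 %


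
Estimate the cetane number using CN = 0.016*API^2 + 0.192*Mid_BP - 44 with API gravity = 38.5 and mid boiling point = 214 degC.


CN = 0.016 * 38.5^2 + 0.192 * 214 - 44
CN = 23.716 + 41.088 - 44 = 20.804

20.804


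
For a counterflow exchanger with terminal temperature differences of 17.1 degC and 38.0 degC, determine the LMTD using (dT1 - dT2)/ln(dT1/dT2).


LMTD = (dT1 - dT2) / ln(dT1/dT2)
= (17.1 - 38.0) / ln(17.1 / 38.0) = -20.9 / -0.798508 = 26.17

26.17 degC


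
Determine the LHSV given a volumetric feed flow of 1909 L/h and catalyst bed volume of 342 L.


LHSV = volumetric feed rate / catalyst volume
= 1909 L/h / 342 L
= 5.582 h^-1

5.582 h^-1


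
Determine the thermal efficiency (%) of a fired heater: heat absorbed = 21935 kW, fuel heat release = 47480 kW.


Furnace efficiency = Q_absorbed / Q_fuel * 100
= 21935 / 47480 * 100 = 46.20

46.20 %


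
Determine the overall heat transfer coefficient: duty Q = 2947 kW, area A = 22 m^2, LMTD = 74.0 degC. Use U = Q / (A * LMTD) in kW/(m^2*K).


From Q = U*A*LMTD, U = Q / (A * LMTD)
U = 2947 / (22 * 74.0) = 2947 / 1628 = 1.810

1.810 kW/(m^2*K)


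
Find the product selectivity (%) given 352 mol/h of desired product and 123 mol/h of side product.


Selectivity = desired / (desired + undesired) * 100
Total products = 352 + 123 = 475 mol/h
S = 352 / 475 * 100
= 0.7411 * 100
= 74.11 %

74.11 %


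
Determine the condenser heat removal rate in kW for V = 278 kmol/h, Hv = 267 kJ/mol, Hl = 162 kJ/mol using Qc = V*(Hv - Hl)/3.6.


Qc = 278 * (267 - 162) / 3.6 = 278 * 105 / 3.6 = 8108

8108 kW


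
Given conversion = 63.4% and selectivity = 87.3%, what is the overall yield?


Overall yield = conversion (%) * selectivity (%) / 100
Conversion = 63.4%, Selectivity = 87.3%
Y = 63.4 * 87.3 / 100
= 55.3482 %

55.3482 %


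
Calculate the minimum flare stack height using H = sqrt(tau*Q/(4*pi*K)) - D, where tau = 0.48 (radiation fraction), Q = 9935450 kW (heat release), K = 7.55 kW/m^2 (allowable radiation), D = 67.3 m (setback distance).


tau*Q/(4*pi*K) = 0.48 * 9935450 / (4 * pi * 7.55) = 50265.7
sqrt(50265.7) = 224.2
H = 224.2 - 67.3 = 156.9

156.9 m


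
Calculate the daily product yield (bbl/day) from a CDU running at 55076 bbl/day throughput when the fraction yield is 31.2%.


Crude throughput = 55076 bbl/day
Fraction yield = 31.2%
yield = throughput * fraction / 100
yield = 55076 * 31.2 / 100 = 17183.712

17183.712 bbl/day


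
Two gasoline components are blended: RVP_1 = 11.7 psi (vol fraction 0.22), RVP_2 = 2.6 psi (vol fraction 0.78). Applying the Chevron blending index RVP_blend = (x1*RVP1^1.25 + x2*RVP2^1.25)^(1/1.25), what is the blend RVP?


Chevron index: RVP_blend = (sum xi*RVPi^1.25)^(1/1.25)
RVP^1.25 terms: 0.22 * 11.7^1.25 + 0.78 * 2.6^1.25 = 7.33573
RVP_blend = 7.33573^(1/1.25) = 4.924

4.924 psi


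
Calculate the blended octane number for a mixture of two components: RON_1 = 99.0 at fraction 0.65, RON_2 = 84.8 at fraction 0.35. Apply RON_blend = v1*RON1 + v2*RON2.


Linear blending: RON_blend = sum(vi * RONi)
Contribution 1: 0.65 * 99.0 = 64.35
Contribution 2: 0.35 * 84.8 = 29.68
RON_blend = 64.35 + 29.68 = 94.03

94.03


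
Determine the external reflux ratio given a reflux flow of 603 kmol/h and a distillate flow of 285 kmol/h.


Reflux ratio definition: R = L / D (liquid returned / distillate withdrawn)
L = 603 kmol/h, D = 285 kmol/h
R = 603 / 285 = 2.116

2.116


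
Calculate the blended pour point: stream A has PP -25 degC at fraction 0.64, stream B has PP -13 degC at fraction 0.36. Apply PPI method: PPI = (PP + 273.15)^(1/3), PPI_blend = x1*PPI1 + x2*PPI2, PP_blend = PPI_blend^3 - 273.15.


PPI_1 = (-25 + 273.15)^(1/3) = 6.284028
PPI_2 = (-13 + 273.15)^(1/3) = 6.383731
PPI_blend = 0.64 * 6.284028 + 0.36 * 6.383731 = 6.319921
PP_blend = 6.319921^3 - 273.15 = 252.4265 - 273.15 = -20.72

-20.72 degC


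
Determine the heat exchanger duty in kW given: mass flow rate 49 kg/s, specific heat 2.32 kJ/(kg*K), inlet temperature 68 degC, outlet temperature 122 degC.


Q = m_dot * cp * delta_T
delta_T = 122 - 68 = 54 K
Q = 49 * 2.32 * 54
= 113.68 * 54
= 6138.72 kW

6138.72 kW


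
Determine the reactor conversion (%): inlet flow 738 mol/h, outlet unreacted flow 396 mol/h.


X = (F_in - F_out) / F_in * 100
Moles reacted = 738 - 396 = 342
X = 342 / 738 * 100
= 0.4634 * 100
= 46.34 %

46.34 %


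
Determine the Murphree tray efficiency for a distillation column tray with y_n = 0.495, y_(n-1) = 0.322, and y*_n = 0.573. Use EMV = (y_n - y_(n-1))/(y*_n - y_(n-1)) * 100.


Murphree vapor efficiency: EMV = (y_n - y_(n-1)) / (y*_n - y_(n-1)) * 100
EMV = (0.495 - 0.322) / (0.573 - 0.322) * 100 = 0.173 / 0.251 * 100 = 68.92

68.92 %


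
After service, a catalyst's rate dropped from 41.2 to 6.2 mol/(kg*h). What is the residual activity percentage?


Activity (%) = (rate_used / rate_fresh) * 100
rate_used = 6.2, rate_fresh = 41.2
= (6.2 / 41.2) * 100
= 0.1505 * 100 = 15.05

15.05 %


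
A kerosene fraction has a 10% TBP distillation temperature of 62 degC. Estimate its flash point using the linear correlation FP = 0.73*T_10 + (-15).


FP = 0.73 * 62 + (-15) = 30.26

30.26 degC


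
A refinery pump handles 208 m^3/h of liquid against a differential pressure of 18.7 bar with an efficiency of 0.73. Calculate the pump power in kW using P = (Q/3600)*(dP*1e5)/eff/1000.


Q = 208 / 3600 = 0.0577778 m^3/s
P = 0.0577778 * (18.7 * 1e5) / 0.73 / 1000 = 148.0

148.0 kW


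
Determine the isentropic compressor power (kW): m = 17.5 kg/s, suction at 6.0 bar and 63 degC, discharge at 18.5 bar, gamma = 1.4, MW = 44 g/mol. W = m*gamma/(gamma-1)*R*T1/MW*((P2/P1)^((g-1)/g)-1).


Isentropic work: W = m*(gamma/(gamma-1))*(R*T1/MW)*((P2/P1)^((gamma-1)/gamma) - 1)
T1 = 63 + 273.15 = 336.15 K
Pressure ratio = 18.5 / 6.0 = 3.08333
Exponent = (1.4 - 1)/1.4 = 0.285714
(P2/P1)^exp - 1 = 3.08333^0.285714 - 1 = 0.379494
W = 17.5 * 1.4 / 0.4 * 8.314 * 336.15 / 44 * 0.379494 = 1476

1476 kW


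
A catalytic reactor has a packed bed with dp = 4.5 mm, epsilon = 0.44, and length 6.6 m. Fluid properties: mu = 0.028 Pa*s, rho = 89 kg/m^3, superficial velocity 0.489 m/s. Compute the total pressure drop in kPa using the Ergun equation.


dp = 4.5 mm = 0.0045 m
Viscous term = 150*0.028*0.489*(1-0.44)^2 / (0.0045^2*0.44^3) = 373380
Inertial term = 1.75*89*0.489^2*(1-0.44) / (0.0045*0.44^3) = 54408.1
dP/L = 373380 + 54408.1 = 427788 Pa/m
dP = 427788 * 6.6 / 1000 = 2823 kPa

2823 kPa


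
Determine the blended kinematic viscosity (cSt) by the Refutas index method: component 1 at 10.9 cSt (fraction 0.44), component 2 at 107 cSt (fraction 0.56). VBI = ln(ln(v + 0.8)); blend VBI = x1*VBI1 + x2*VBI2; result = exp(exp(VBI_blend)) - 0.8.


Refutas method: VBN_i = 14.534*ln(ln(visc_i + 0.8)) + 10.975, blended linearly by mass fraction; since VBN is linear in VBI_i = ln(ln(visc_i + 0.8)) and the fractions sum to 1, blend VBI directly: visc = exp(exp(VBI_blend)) - 0.8
VBI_1 = ln(ln(10.9 + 0.8)) = 0.899994
VBI_2 = ln(ln(107 + 0.8)) = 1.54336
VBI_blend = 0.44 * 0.899994 + 0.56 * 1.54336 = 1.26028
visc_blend = exp(exp(1.26028)) - 0.8 = 33.20

33.20 cSt


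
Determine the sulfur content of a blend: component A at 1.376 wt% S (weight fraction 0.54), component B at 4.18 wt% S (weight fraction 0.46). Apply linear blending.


Linear sulfur blending: S_blend = x1*S1 + x2*S2
Contribution 1: 0.54 * 1.376 = 0.74304 wt%
Contribution 2: 0.46 * 4.18 = 1.9228 wt%
S_blend = 0.74304 + 1.9228 = 2.66584

2.66584 wt%


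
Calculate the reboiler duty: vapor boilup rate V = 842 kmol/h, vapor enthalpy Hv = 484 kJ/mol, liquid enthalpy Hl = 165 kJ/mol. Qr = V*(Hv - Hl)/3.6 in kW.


Qr = 842 * (484 - 165) / 3.6 = 842 * 319 / 3.6 = 74610

74610 kW


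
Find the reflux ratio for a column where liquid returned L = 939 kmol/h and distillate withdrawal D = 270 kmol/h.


Reflux ratio definition: R = L / D (liquid returned / distillate withdrawn)
L = 939 kmol/h, D = 270 kmol/h
R = 939 / 270 = 3.478

3.478


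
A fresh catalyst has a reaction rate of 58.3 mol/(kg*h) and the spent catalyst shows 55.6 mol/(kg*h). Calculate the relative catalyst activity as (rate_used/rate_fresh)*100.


Activity (%) = (rate_used / rate_fresh) * 100
rate_used = 55.6, rate_fresh = 58.3
= (55.6 / 58.3) * 100
= 0.9537 * 100 = 95.37

95.37 %


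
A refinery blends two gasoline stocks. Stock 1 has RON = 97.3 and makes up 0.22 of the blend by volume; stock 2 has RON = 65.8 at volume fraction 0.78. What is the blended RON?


Linear blending: RON_blend = sum(vi * RONi)
Contribution 1: 0.22 * 97.3 = 21.406
Contribution 2: 0.78 * 65.8 = 51.324
RON_blend = 21.406 + 51.324 = 72.73

72.73


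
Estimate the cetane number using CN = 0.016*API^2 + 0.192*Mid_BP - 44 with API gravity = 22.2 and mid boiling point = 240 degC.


CN = 0.016 * 22.2^2 + 0.192 * 240 - 44
CN = 7.88544 + 46.08 - 44 = 9.96544

9.96544


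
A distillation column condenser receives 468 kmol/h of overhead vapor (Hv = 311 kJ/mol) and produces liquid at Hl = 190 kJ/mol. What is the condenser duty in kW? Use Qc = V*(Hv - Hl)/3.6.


Qc = 468 * (311 - 190) / 3.6 = 468 * 121 / 3.6 = 15730

15730 kW


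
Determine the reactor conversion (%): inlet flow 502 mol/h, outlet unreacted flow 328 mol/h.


X = (F_in - F_out) / F_in * 100
Moles reacted = 502 - 328 = 174
X = 174 / 502 * 100
= 0.3466 * 100
= 34.66 %

34.66 %


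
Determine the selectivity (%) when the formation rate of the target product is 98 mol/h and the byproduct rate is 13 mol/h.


Selectivity = desired / (desired + undesired) * 100
Total products = 98 + 13 = 111 mol/h
S = 98 / 111 * 100
= 0.8829 * 100
= 88.29 %

88.29 %


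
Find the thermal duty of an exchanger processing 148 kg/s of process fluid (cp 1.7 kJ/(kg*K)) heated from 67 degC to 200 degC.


Q = m_dot * cp * delta_T
delta_T = 200 - 67 = 133 K
Q = 148 * 1.7 * 133
= 251.6 * 133
= 33462.8 kW

33462.8 kW


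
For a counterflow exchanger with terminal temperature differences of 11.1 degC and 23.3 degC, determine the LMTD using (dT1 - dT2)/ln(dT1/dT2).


LMTD = (dT1 - dT2) / ln(dT1/dT2)
= (11.1 - 23.3) / ln(11.1 / 23.3) = -12.2 / -0.741508 = 16.45

16.45 degC


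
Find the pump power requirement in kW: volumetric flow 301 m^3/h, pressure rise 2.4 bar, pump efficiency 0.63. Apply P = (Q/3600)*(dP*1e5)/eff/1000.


Q = 301 / 3600 = 0.0836111 m^3/s
P = 0.0836111 * (2.4 * 1e5) / 0.63 / 1000 = 31.85

31.85 kW


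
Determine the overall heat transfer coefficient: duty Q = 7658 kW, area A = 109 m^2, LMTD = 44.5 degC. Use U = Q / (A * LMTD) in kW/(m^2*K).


From Q = U*A*LMTD, U = Q / (A * LMTD)
U = 7658 / (109 * 44.5) = 7658 / 4850.5 = 1.579

1.579 kW/(m^2*K)


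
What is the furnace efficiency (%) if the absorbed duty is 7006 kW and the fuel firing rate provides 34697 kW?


Furnace efficiency = Q_absorbed / Q_fuel * 100
= 7006 / 34697 * 100 = 20.19

20.19 %


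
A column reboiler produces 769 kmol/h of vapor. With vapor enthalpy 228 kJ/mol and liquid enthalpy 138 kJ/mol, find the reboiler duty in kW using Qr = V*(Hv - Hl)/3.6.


Qr = 769 * (228 - 138) / 3.6 = 769 * 90 / 3.6 = 19220

19220 kW


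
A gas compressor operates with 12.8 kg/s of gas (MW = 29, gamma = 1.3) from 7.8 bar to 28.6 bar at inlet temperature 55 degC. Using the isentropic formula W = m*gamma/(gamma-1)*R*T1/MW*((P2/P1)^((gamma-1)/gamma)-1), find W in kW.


Isentropic work: W = m*(gamma/(gamma-1))*(R*T1/MW)*((P2/P1)^((gamma-1)/gamma) - 1)
T1 = 55 + 273.15 = 328.15 K
Pressure ratio = 28.6 / 7.8 = 3.66667
Exponent = (1.3 - 1)/1.3 = 0.230769
(P2/P1)^exp - 1 = 3.66667^0.230769 - 1 = 0.349635
W = 12.8 * 1.3 / 0.3 * 8.314 * 328.15 / 29 * 0.349635 = 1824

1824 kW


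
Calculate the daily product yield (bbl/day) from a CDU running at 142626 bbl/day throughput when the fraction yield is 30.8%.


Crude throughput = 142626 bbl/day
Fraction yield = 30.8%
yield = throughput * fraction / 100
yield = 142626 * 30.8 / 100 = 43928.808

43928.808 bbl/day


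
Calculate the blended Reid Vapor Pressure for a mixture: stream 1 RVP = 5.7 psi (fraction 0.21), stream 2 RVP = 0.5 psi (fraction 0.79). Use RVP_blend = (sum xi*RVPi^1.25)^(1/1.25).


Chevron index: RVP_blend = (sum xi*RVPi^1.25)^(1/1.25)
RVP^1.25 terms: 0.21 * 5.7^1.25 + 0.79 * 0.5^1.25 = 2.18169
RVP_blend = 2.18169^(1/1.25) = 1.867

1.867 psi


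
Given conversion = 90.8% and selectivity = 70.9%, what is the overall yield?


Overall yield = conversion (%) * selectivity (%) / 100
Conversion = 90.8%, Selectivity = 70.9%
Y = 90.8 * 70.9 / 100
= 64.3772 %

64.3772 %


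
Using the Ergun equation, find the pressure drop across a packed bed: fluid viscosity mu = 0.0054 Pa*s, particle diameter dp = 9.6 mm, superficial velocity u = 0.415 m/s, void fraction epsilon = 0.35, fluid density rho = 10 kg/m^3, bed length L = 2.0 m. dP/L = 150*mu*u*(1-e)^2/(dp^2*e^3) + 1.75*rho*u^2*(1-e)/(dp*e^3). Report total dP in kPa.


dp = 9.6 mm = 0.0096 m
Viscous term = 150*0.0054*0.415*(1-0.35)^2 / (0.0096^2*0.35^3) = 35942.9
Inertial term = 1.75*10*0.415^2*(1-0.35) / (0.0096*0.35^3) = 4759.62
dP/L = 35942.9 + 4759.62 = 40702.5 Pa/m
dP = 40702.5 * 2.0 / 1000 = 81.41 kPa

81.41 kPa


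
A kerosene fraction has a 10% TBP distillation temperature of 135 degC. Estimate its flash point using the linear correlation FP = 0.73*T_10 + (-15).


FP = 0.73 * 135 + (-15) = 83.55

83.55 degC


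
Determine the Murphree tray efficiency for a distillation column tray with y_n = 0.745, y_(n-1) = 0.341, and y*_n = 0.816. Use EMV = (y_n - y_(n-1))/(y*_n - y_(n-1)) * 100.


Murphree vapor efficiency: EMV = (y_n - y_(n-1)) / (y*_n - y_(n-1)) * 100
EMV = (0.745 - 0.341) / (0.816 - 0.341) * 100 = 0.404 / 0.475 * 100 = 85.05

85.05 %


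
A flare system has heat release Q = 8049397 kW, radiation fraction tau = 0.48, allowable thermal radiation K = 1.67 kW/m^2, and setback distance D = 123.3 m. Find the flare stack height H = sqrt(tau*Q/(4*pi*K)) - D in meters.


tau*Q/(4*pi*K) = 0.48 * 8049397 / (4 * pi * 1.67) = 184110
sqrt(184110) = 429.08
H = 429.08 - 123.3 = 305.8

305.8 m


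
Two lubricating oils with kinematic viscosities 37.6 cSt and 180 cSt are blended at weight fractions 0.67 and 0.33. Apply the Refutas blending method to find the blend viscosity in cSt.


Refutas method: VBN_i = 14.534*ln(ln(visc_i + 0.8)) + 10.975, blended linearly by mass fraction; since VBN is linear in VBI_i = ln(ln(visc_i + 0.8)) and the fractions sum to 1, blend VBI directly: visc = exp(exp(VBI_blend)) - 0.8
VBI_1 = ln(ln(37.6 + 0.8)) = 1.29419
VBI_2 = ln(ln(180 + 0.8)) = 1.64816
VBI_blend = 0.67 * 1.29419 + 0.33 * 1.64816 = 1.411
visc_blend = exp(exp(1.411)) - 0.8 = 59.54

59.54 cSt


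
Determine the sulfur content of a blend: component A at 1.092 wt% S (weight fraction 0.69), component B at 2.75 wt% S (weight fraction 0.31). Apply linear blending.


Linear sulfur blending: S_blend = x1*S1 + x2*S2
Contribution 1: 0.69 * 1.092 = 0.75348 wt%
Contribution 2: 0.31 * 2.75 = 0.8525 wt%
S_blend = 0.75348 + 0.8525 = 1.60598

1.60598 wt%


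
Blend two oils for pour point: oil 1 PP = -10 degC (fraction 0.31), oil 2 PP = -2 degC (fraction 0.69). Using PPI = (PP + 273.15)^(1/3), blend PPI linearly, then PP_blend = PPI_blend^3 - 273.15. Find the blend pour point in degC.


PPI_1 = (-10 + 273.15)^(1/3) = 6.408176
PPI_2 = (-2 + 273.15)^(1/3) = 6.472467
PPI_blend = 0.31 * 6.408176 + 0.69 * 6.472467 = 6.452537
PP_blend = 6.452537^3 - 273.15 = 268.6529 - 273.15 = -4.5

-4.5 degC


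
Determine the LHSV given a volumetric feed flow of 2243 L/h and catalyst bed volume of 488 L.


LHSV = volumetric feed rate / catalyst volume
= 2243 L/h / 488 L
= 4.596 h^-1

4.596 h^-1


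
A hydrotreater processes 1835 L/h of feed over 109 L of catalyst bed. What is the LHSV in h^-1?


LHSV = volumetric feed rate / catalyst volume
= 1835 L/h / 109 L
= 16.83 h^-1

16.83 h^-1


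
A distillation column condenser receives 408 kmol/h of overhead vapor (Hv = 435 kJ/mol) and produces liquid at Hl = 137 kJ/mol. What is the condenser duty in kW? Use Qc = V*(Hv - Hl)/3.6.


Qc = 408 * (435 - 137) / 3.6 = 408 * 298 / 3.6 = 33770

33770 kW


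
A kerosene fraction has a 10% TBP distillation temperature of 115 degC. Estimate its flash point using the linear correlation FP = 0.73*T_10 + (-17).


FP = 0.73 * 115 + (-17) = 66.95

66.95 degC


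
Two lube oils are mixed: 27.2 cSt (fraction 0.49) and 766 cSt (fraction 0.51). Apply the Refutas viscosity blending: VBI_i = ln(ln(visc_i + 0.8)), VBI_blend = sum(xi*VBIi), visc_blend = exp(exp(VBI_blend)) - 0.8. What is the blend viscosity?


Refutas method: VBN_i = 14.534*ln(ln(visc_i + 0.8)) + 10.975, blended linearly by mass fraction; since VBN is linear in VBI_i = ln(ln(visc_i + 0.8)) and the fractions sum to 1, blend VBI directly: visc = exp(exp(VBI_blend)) - 0.8
VBI_1 = ln(ln(27.2 + 0.8)) = 1.20363
VBI_2 = ln(ln(766 + 0.8)) = 1.89345
VBI_blend = 0.49 * 1.20363 + 0.51 * 1.89345 = 1.55544
visc_blend = exp(exp(1.55544)) - 0.8 = 113.3

113.3 cSt


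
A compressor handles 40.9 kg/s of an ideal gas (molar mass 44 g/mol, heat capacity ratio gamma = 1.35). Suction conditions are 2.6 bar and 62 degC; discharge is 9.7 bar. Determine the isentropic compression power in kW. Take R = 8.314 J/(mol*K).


Isentropic work: W = m*(gamma/(gamma-1))*(R*T1/MW)*((P2/P1)^((gamma-1)/gamma) - 1)
T1 = 62 + 273.15 = 335.15 K
Pressure ratio = 9.7 / 2.6 = 3.73077
Exponent = (1.35 - 1)/1.35 = 0.259259
(P2/P1)^exp - 1 = 3.73077^0.259259 - 1 = 0.406837
W = 40.9 * 1.35 / 0.35 * 8.314 * 335.15 / 44 * 0.406837 = 4064

4064 kW


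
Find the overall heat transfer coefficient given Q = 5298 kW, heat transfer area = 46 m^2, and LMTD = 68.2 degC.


From Q = U*A*LMTD, U = Q / (A * LMTD)
U = 5298 / (46 * 68.2) = 5298 / 3137.2 = 1.689

1.689 kW/(m^2*K)


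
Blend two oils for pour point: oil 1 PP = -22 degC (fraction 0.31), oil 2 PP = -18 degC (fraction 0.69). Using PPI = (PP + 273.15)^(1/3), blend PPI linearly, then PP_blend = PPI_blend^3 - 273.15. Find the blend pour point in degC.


PPI_1 = (-22 + 273.15)^(1/3) = 6.30925
PPI_2 = (-18 + 273.15)^(1/3) = 6.342569
PPI_blend = 0.31 * 6.30925 + 0.69 * 6.342569 = 6.33224
PP_blend = 6.33224^3 - 273.15 = 253.9055 - 273.15 = -19.24

-19.24 degC


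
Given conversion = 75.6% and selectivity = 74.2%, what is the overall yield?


Overall yield = conversion (%) * selectivity (%) / 100
Conversion = 75.6%, Selectivity = 74.2%
Y = 75.6 * 74.2 / 100
= 56.0952 %

56.0952 %


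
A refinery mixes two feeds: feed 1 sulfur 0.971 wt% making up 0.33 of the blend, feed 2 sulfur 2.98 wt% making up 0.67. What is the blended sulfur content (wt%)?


Linear sulfur blending: S_blend = x1*S1 + x2*S2
Contribution 1: 0.33 * 0.971 = 0.32043 wt%
Contribution 2: 0.67 * 2.98 = 1.9966 wt%
S_blend = 0.32043 + 1.9966 = 2.31703

2.31703 wt%


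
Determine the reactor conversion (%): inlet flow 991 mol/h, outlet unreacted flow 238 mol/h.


X = (F_in - F_out) / F_in * 100
Moles reacted = 991 - 238 = 753
X = 753 / 991 * 100
= 0.7598 * 100
= 75.98 %

75.98 %


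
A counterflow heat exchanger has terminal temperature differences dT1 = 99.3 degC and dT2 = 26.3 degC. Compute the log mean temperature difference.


LMTD = (dT1 - dT2) / ln(dT1/dT2)
= (99.3 - 26.3) / ln(99.3 / 26.3) = 73 / 1.32858 = 54.95

54.95 degC


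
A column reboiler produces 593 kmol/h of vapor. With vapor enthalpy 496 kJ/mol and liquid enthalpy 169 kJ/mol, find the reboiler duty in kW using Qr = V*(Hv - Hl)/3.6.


Qr = 593 * (496 - 169) / 3.6 = 593 * 327 / 3.6 = 53860

53860 kW


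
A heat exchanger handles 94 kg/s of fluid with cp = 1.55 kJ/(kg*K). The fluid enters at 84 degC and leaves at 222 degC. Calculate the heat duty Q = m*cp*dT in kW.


Q = m_dot * cp * delta_T
delta_T = 222 - 84 = 138 K
Q = 94 * 1.55 * 138
= 145.7 * 138
= 20106.6 kW

20106.6 kW


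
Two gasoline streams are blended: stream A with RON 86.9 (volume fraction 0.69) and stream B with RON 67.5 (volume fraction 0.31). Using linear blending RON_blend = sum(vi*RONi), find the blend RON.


Linear blending: RON_blend = sum(vi * RONi)
Contribution 1: 0.69 * 86.9 = 59.961
Contribution 2: 0.31 * 67.5 = 20.925
RON_blend = 59.961 + 20.925 = 80.886

80.886


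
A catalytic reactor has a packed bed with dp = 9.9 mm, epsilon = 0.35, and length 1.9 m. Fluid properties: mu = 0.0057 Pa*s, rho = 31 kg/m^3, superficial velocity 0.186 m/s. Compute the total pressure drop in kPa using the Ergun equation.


dp = 9.9 mm = 0.0099 m
Viscous term = 150*0.0057*0.186*(1-0.35)^2 / (0.0099^2*0.35^3) = 15989.4
Inertial term = 1.75*31*0.186^2*(1-0.35) / (0.0099*0.35^3) = 2874.09
dP/L = 15989.4 + 2874.09 = 18863.5 Pa/m
dP = 18863.5 * 1.9 / 1000 = 35.84 kPa

35.84 kPa
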